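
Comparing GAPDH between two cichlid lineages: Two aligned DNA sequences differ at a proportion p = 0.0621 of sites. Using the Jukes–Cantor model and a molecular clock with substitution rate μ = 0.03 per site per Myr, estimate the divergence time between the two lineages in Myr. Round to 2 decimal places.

1.08

d = −(3/4) ln(1 − 4p/3) = −0.75 ln(1 − 0.0828) = −0.75 ln(0.9172)
  = −0.75 × (-0.086430) = 0.064823 substitutions/site.
Under a molecular clock d = 2μt, so t = d/(2μ) = 0.064823 / (2 × 0.03) = 1.08 Myr.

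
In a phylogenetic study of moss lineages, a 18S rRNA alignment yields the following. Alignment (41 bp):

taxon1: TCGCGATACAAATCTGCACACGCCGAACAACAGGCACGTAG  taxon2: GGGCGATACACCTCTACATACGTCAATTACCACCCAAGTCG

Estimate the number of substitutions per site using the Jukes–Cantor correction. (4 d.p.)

The sequences differ at 15 of 41 sites, so p = 15/41 ≈ 0.365854.
d = −(3/4) ln(1 − 4p/3) = −0.75 ln(1 − 0.487805) = −0.75 ln(0.512195)
  = −0.75 × (-0.669050) = 0.501788 substitutions/site.

0.5018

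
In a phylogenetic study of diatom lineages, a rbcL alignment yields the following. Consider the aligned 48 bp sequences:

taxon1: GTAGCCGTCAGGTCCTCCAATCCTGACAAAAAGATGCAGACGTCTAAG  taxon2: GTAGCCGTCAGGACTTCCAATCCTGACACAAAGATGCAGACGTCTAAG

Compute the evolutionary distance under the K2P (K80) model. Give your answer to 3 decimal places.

0.065

Of 48 sites, 1 differences are transitions and 2 are transversions, so P = 1/48 ≈ 0.020833 and Q = 2/48 ≈ 0.041667.
Under the Kimura two-parameter model, d = −½ ln(1 − 2P − Q) − ¼ ln(1 − 2Q).
1 − 2P − Q = 0.916667, giving −½ ln(0.916667) = 0.043506.
1 − 2Q = 0.916666, giving −¼ ln(0.916666) = 0.021753.
d = 0.043506 + 0.021753 = 0.065259.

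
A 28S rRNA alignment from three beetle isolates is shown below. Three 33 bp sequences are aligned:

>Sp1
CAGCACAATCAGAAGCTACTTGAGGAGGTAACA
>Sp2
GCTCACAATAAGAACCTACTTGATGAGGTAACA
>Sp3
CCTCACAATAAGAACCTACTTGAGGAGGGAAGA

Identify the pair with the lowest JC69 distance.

Sp1–Sp2: 6/33 differ, p = 0.182, d = 0.208.
Sp1–Sp3: 6/33 differ, p = 0.182, d = 0.208.
Sp2–Sp3: 4/33 differ, p = 0.121, d = 0.132.
The smallest distance is between Sp2 and Sp3.

Sp2 and Sp3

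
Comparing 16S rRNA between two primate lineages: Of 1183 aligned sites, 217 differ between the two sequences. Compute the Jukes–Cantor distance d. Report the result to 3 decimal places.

0.210

p = 217/1183 ≈ 0.183432.
d = −(3/4) ln(1 − 4p/3) = −0.75 ln(1 − 0.244576) = −0.75 ln(0.755424)
  = −0.75 × (-0.280476) = 0.210357 substitutions/site.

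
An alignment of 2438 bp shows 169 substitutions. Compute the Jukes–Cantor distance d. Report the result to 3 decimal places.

0.073

p = 169/2438 ≈ 0.069319.
d = −(3/4) ln(1 − 4p/3) = −0.75 ln(1 − 0.092425) = −0.75 ln(0.907575)
  = −0.75 × (-0.096979) = 0.072734 substitutions/site.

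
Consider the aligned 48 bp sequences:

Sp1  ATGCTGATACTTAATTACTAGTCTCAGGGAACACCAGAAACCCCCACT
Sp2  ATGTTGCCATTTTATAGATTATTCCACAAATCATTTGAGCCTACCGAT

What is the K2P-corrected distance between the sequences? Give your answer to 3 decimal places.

Of 48 sites, 14 differences are transitions and 11 are transversions, so P = 14/48 ≈ 0.291667 and Q = 11/48 ≈ 0.229167.
Under the Kimura two-parameter model, d = −½ ln(1 − 2P − Q) − ¼ ln(1 − 2Q).
1 − 2P − Q = 0.187499, giving −½ ln(0.187499) = 0.836991.
1 − 2Q = 0.541666, giving −¼ ln(0.541666) = 0.153276.
d = 0.836991 + 0.153276 = 0.990267.

0.990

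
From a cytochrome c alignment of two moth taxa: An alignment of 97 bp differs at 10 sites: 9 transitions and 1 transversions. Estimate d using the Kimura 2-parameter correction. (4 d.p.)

0.1142

P = 9/97 ≈ 0.092784 and Q = 1/97 ≈ 0.010309.
Under the Kimura two-parameter model, d = −½ ln(1 − 2P − Q) − ¼ ln(1 − 2Q).
1 − 2P − Q = 0.804123, giving −½ ln(0.804123) = 0.109002.
1 − 2Q = 0.979382, giving −¼ ln(0.979382) = 0.005208.
d = 0.109002 + 0.005208 = 0.114210.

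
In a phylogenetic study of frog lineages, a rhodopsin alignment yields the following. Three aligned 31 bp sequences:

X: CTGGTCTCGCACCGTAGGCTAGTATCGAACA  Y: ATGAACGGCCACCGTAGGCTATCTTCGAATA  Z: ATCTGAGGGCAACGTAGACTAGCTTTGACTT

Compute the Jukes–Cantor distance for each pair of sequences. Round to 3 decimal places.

X–Y: 10/31 sites differ → p ≈ 0.322581, d = −0.75 ln(1 − 0.430108) = 0.421731 ≈ 0.422.
X–Z: 15/31 sites differ → p ≈ 0.483871, d = −0.75 ln(1 − 0.645161) = 0.777068 ≈ 0.777.
Y–Z: 11/31 sites differ → p ≈ 0.354839, d = −0.75 ln(1 − 0.473119) = 0.480585 ≈ 0.481.

d(X,Y) = 0.422, d(X,Z) = 0.777, d(Y,Z) = 0.481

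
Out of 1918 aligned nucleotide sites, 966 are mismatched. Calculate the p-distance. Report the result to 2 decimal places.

p = 966/1918 = 0.503649… ≈ 0.50 (to 2 d.p.).

0.50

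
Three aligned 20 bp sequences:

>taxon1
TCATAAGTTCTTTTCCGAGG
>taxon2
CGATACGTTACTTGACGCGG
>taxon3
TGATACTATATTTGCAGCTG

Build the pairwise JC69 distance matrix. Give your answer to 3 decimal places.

taxon1–taxon2: 8/20 sites differ → p = 0.4, d = −0.75 ln(1 − 0.533333) = 0.571605 ≈ 0.572.
taxon1–taxon3: 9/20 sites differ → p = 0.45, d = −0.75 ln(1 − 0.6) = 0.687218 ≈ 0.687.
taxon2–taxon3: 7/20 sites differ → p = 0.35, d = −0.75 ln(1 − 0.466667) = 0.471457 ≈ 0.471.

d(taxon1,taxon2) = 0.572, d(taxon1,taxon3) = 0.687, d(taxon2,taxon3) = 0.471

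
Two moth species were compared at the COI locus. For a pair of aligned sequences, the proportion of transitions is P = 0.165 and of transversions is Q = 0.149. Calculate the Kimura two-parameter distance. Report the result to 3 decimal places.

0.414

Under the Kimura two-parameter model, d = −½ ln(1 − 2P − Q) − ¼ ln(1 − 2Q).
1 − 2P − Q = 0.521, giving −½ ln(0.521) = 0.326003.
1 − 2Q = 0.702, giving −¼ ln(0.702) = 0.088455.
d = 0.326003 + 0.088455 = 0.414458.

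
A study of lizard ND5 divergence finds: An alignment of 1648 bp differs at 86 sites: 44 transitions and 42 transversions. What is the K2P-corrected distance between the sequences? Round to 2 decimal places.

P = 44/1648 ≈ 0.026699 and Q = 42/1648 ≈ 0.025485.
Under the Kimura two-parameter model, d = −½ ln(1 − 2P − Q) − ¼ ln(1 − 2Q).
1 − 2P − Q = 0.921117, giving −½ ln(0.921117) = 0.041084.
1 − 2Q = 0.94903, giving −¼ ln(0.94903) = 0.013079.
d = 0.041084 + 0.013079 = 0.054163.

0.05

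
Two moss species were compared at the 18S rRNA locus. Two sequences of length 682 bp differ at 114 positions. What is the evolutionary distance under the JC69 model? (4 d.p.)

p = 114/682 ≈ 0.167155.
d = −(3/4) ln(1 − 4p/3) = −0.75 ln(1 − 0.222873) = −0.75 ln(0.777127)
  = −0.75 × (-0.252151) = 0.189113 substitutions/site.

0.1891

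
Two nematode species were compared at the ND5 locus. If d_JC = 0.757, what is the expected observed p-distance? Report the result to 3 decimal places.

0.477

p = (3/4)(1 − e^(−4d/3)) = 0.75 × (1 − e^(-1.009333)) = 0.75 × (1 − 0.364462) = 0.476654.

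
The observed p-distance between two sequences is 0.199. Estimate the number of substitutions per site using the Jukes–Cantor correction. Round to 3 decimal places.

d = −(3/4) ln(1 − 4p/3) = −0.75 ln(1 − 0.265333) = −0.75 ln(0.734667)
  = −0.75 × (-0.308338) = 0.231254 substitutions/site.

0.231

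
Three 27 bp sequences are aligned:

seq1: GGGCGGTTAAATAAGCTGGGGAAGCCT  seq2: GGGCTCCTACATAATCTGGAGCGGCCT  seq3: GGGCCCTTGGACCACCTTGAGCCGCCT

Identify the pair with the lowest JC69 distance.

seq1 and seq2

seq1–seq2: 8/27 differ, p = 0.296, d = 0.377.
seq1–seq3: 11/27 differ, p = 0.407, d = 0.588.
seq2–seq3: 9/27 differ, p = 0.333, d = 0.441.
The smallest distance is between seq1 and seq2.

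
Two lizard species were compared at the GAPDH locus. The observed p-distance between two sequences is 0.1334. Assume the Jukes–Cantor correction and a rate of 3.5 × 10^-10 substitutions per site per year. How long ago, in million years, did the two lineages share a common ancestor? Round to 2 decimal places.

d = −(3/4) ln(1 − 4p/3) = −0.75 ln(1 − 0.177867) = −0.75 ln(0.822133)
  = −0.75 × (-0.195853) = 0.146890 substitutions/site.
Under a molecular clock d = 2μt, so t = d/(2μ) = 0.146890 / (2 × 3.5 × 10^-10) = 209.84 million years.

209.84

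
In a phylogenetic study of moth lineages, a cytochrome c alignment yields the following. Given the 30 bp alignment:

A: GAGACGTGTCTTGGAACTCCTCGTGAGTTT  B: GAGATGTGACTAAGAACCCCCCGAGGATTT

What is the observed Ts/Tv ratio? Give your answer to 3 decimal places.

Transitions are A↔G and C↔T; transversions are all other mismatches.
Transitions: 6. Transversions: 3.
R = 6/3 = 2.000.

2.000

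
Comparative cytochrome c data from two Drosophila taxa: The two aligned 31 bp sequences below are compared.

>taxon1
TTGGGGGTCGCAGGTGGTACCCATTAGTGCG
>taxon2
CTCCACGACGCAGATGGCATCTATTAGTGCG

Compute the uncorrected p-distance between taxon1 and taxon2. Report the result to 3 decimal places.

0.323

The sequences differ at 10 of 31 positions (sites 1, 3, 4, 5, 6, 8, 14, 18, 20, 22).
p = 10/31 = 0.322580… ≈ 0.323 (to 3 d.p.).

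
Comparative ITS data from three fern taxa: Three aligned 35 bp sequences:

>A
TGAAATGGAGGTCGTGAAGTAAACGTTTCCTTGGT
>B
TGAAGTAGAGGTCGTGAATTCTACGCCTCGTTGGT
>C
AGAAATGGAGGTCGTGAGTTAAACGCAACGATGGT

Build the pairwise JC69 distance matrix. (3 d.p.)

d(A,B) = 0.273, d(A,C) = 0.273, d(B,C) = 0.315

A–B: 8/35 sites differ → p ≈ 0.228571, d = −0.75 ln(1 − 0.304761) = 0.272625 ≈ 0.273.
A–C: 8/35 sites differ → p ≈ 0.228571, d = −0.75 ln(1 − 0.304761) = 0.272625 ≈ 0.273.
B–C: 9/35 sites differ → p ≈ 0.257143, d = −0.75 ln(1 − 0.342857) = 0.314890 ≈ 0.315.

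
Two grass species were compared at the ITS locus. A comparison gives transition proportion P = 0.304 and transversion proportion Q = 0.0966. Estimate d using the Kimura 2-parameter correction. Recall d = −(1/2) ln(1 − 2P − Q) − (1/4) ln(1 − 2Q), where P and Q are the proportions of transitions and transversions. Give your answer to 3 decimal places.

0.663

Under the Kimura two-parameter model, d = −½ ln(1 − 2P − Q) − ¼ ln(1 − 2Q).
1 − 2P − Q = 0.2954, giving −½ ln(0.2954) = 0.609712.
1 − 2Q = 0.8068, giving −¼ ln(0.8068) = 0.053670.
d = 0.609712 + 0.053670 = 0.663382.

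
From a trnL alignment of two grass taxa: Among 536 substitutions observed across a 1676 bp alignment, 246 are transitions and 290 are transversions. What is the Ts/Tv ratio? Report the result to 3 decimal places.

0.848

R = 246/290 = 0.848275… ≈ 0.848 (to 3 d.p.).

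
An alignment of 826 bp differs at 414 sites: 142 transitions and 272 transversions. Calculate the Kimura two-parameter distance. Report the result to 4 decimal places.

0.8278

P = 142/826 ≈ 0.171913 and Q = 272/826 ≈ 0.329298.
Under the Kimura two-parameter model, d = −½ ln(1 − 2P − Q) − ¼ ln(1 − 2Q).
1 − 2P − Q = 0.326876, giving −½ ln(0.326876) = 0.559087.
1 − 2Q = 0.341404, giving −¼ ln(0.341404) = 0.268672.
d = 0.559087 + 0.268672 = 0.827759.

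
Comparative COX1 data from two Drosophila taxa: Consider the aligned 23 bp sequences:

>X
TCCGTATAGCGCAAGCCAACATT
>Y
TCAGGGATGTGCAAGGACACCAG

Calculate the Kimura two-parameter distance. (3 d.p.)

0.978

Of 23 sites, 2 differences are transitions and 10 are transversions, so P = 2/23 ≈ 0.086957 and Q = 10/23 ≈ 0.434783.
Under the Kimura two-parameter model, d = −½ ln(1 − 2P − Q) − ¼ ln(1 − 2Q).
1 − 2P − Q = 0.391303, giving −½ ln(0.391303) = 0.469137.
1 − 2Q = 0.130434, giving −¼ ln(0.130434) = 0.509222.
d = 0.469137 + 0.509222 = 0.978359.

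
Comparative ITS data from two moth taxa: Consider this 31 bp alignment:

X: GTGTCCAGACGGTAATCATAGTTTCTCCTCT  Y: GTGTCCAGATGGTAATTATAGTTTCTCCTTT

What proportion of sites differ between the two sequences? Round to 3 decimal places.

0.097

The sequences differ at 3 of 31 positions (sites 10, 17, 30).
p = 3/31 = 0.096774… ≈ 0.097 (to 3 d.p.).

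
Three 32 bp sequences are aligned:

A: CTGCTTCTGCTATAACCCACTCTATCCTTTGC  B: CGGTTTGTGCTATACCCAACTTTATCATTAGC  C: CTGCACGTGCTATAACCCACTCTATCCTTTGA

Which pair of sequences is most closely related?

A and C

A–B: 8/32 differ, p = 0.250, d = 0.304.
A–C: 4/32 differ, p = 0.125, d = 0.137.
B–C: 10/32 differ, p = 0.313, d = 0.404.
The smallest distance is between A and C.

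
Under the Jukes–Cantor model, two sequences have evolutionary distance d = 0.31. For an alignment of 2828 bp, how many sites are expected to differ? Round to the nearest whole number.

718

Invert JC69: p = (3/4)(1 − e^(−4d/3)) = 0.75 × (1 − e^(-0.413333)) = 0.75 × (1 − 0.661442) = 0.253919.
Expected differing sites = pL ≈ 0.253919 × 2828 = 718.082932 ≈ 718.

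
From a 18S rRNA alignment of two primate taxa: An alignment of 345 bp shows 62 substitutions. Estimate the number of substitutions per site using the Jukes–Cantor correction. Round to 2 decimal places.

0.21

p = 62/345 ≈ 0.17971.
d = −(3/4) ln(1 − 4p/3) = −0.75 ln(1 − 0.239613) = −0.75 ln(0.760387)
  = −0.75 × (-0.273928) = 0.205446 substitutions/site.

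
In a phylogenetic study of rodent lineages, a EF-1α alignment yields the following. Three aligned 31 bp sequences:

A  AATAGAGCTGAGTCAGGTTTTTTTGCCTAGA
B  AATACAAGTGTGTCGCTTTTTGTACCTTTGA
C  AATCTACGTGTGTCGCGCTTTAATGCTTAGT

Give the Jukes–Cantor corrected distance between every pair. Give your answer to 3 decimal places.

d(A,B) = 0.544, d(A,C) = 0.544, d(B,C) = 0.481

A–B: 12/31 sites differ → p ≈ 0.387097, d = −0.75 ln(1 − 0.516129) = 0.544453 ≈ 0.544.
A–C: 12/31 sites differ → p ≈ 0.387097, d = −0.75 ln(1 − 0.516129) = 0.544453 ≈ 0.544.
B–C: 11/31 sites differ → p ≈ 0.354839, d = −0.75 ln(1 − 0.473119) = 0.480585 ≈ 0.481.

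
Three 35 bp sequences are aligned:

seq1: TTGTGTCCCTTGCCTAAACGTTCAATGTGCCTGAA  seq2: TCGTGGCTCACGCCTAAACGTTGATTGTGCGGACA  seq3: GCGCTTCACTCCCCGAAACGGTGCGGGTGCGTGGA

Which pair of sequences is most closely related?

seq1–seq2: 11/35 differ, p = 0.314, d = 0.407.
seq1–seq3: 15/35 differ, p = 0.429, d = 0.635.
seq2–seq3: 15/35 differ, p = 0.429, d = 0.635.
The smallest distance is between seq1 and seq2.

seq1 and seq2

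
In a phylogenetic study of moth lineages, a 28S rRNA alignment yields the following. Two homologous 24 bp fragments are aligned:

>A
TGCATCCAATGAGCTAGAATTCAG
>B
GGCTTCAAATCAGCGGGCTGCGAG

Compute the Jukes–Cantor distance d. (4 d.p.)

0.7083

The sequences differ at 11 of 24 sites, so p = 11/24 ≈ 0.458333.
d = −(3/4) ln(1 − 4p/3) = −0.75 ln(1 − 0.611111) = −0.75 ln(0.388889)
  = −0.75 × (-0.944461) = 0.708346 substitutions/site.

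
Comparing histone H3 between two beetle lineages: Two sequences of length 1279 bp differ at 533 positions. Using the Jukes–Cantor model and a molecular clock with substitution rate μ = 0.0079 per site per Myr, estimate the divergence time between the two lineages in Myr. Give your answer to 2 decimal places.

p = 533/1279 ≈ 0.416732.
d = −(3/4) ln(1 − 4p/3) = −0.75 ln(1 − 0.555643) = −0.75 ln(0.444357)
  = −0.75 × (-0.811127) = 0.608345 substitutions/site.
Under a molecular clock d = 2μt, so t = d/(2μ) = 0.608345 / (2 × 0.0079) = 38.50 Myr.

38.50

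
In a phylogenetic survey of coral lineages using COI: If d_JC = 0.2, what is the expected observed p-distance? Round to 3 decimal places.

p = (3/4)(1 − e^(−4d/3)) = 0.75 × (1 − e^(-0.266667)) = 0.75 × (1 − 0.765928) = 0.175554.

0.176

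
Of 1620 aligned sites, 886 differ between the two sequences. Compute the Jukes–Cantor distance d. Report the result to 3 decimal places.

0.980

p = 886/1620 ≈ 0.546914.
d = −(3/4) ln(1 − 4p/3) = −0.75 ln(1 − 0.729219) = −0.75 ln(0.270781)
  = −0.75 × (-1.306445) = 0.979834 substitutions/site.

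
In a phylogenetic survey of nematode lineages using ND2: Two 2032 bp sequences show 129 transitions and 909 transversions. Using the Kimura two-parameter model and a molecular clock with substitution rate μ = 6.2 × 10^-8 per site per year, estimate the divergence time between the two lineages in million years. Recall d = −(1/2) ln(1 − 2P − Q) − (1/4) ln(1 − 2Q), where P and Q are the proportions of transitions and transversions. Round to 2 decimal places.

P = 129/2032 ≈ 0.063484 and Q = 909/2032 ≈ 0.447343.
Under the Kimura two-parameter model, d = −½ ln(1 − 2P − Q) − ¼ ln(1 − 2Q).
1 − 2P − Q = 0.425689, giving −½ ln(0.425689) = 0.427023.
1 − 2Q = 0.105314, giving −¼ ln(0.105314) = 0.562702.
d = 0.427023 + 0.562702 = 0.989725.
Under a molecular clock d = 2μt, so t = d/(2μ) = 0.989725 / (2 × 6.2 × 10^-8) = 7.98 million years.

7.98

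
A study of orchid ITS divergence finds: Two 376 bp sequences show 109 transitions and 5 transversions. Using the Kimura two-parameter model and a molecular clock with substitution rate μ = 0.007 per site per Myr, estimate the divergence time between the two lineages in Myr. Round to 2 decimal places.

P = 109/376 ≈ 0.289894 and Q = 5/376 ≈ 0.013298.
Under the Kimura two-parameter model, d = −½ ln(1 − 2P − Q) − ¼ ln(1 − 2Q).
1 − 2P − Q = 0.406914, giving −½ ln(0.406914) = 0.449577.
1 − 2Q = 0.973404, giving −¼ ln(0.973404) = 0.006739.
d = 0.449577 + 0.006739 = 0.456316.
Under a molecular clock d = 2μt, so t = d/(2μ) = 0.456316 / (2 × 0.007) = 32.59 Myr.

32.59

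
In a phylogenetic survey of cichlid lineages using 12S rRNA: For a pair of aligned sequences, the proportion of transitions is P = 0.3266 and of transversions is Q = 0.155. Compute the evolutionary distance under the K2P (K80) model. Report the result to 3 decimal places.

Under the Kimura two-parameter model, d = −½ ln(1 − 2P − Q) − ¼ ln(1 − 2Q).
1 − 2P − Q = 0.1918, giving −½ ln(0.1918) = 0.825651.
1 − 2Q = 0.69, giving −¼ ln(0.69) = 0.092766.
d = 0.825651 + 0.092766 = 0.918417.

0.918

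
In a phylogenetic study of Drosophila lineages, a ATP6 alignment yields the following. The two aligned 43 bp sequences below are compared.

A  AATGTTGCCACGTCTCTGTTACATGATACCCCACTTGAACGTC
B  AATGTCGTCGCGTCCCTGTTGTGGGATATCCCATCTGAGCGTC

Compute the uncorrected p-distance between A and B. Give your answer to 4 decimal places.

0.2791

The sequences differ at 12 of 43 positions.
p = 12/43 = 0.279069… ≈ 0.2791 (to 4 d.p.).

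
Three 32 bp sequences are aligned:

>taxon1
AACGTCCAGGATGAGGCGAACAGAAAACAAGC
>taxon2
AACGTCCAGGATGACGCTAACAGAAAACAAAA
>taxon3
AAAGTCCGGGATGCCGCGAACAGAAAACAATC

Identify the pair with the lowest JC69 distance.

taxon1 and taxon2

taxon1–taxon2: 4/32 differ, p = 0.125, d = 0.137.
taxon1–taxon3: 5/32 differ, p = 0.156, d = 0.175.
taxon2–taxon3: 6/32 differ, p = 0.188, d = 0.216.
The smallest distance is between taxon1 and taxon2.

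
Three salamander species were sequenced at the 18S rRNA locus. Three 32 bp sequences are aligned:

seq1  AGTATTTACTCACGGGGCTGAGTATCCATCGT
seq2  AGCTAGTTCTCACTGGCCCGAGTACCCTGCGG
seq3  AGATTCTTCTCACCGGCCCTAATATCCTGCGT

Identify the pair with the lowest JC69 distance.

seq2 and seq3

seq1–seq2: 12/32 differ, p = 0.375, d = 0.520.
seq1–seq3: 11/32 differ, p = 0.344, d = 0.460.
seq2–seq3: 8/32 differ, p = 0.250, d = 0.304.
The smallest distance is between seq2 and seq3.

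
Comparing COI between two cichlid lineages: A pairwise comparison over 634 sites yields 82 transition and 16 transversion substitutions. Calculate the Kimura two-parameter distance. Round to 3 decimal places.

P = 82/634 ≈ 0.129338 and Q = 16/634 ≈ 0.025237.
Under the Kimura two-parameter model, d = −½ ln(1 − 2P − Q) − ¼ ln(1 − 2Q).
1 − 2P − Q = 0.716087, giving −½ ln(0.716087) = 0.166977.
1 − 2Q = 0.949526, giving −¼ ln(0.949526) = 0.012948.
d = 0.166977 + 0.012948 = 0.179925.

0.180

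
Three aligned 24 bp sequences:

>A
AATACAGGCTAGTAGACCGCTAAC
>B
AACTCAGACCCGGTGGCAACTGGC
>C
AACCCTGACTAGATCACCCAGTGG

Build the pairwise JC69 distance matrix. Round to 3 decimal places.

d(A,B) = 0.824, d(A,C) = 0.961, d(B,C) = 0.961

A–B: 12/24 sites differ → p = 0.5, d = −0.75 ln(1 − 0.666667) = 0.823960 ≈ 0.824.
A–C: 13/24 sites differ → p ≈ 0.541667, d = −0.75 ln(1 − 0.722223) = 0.960702 ≈ 0.961.
B–C: 13/24 sites differ → p ≈ 0.541667, d = −0.75 ln(1 − 0.722223) = 0.960702 ≈ 0.961.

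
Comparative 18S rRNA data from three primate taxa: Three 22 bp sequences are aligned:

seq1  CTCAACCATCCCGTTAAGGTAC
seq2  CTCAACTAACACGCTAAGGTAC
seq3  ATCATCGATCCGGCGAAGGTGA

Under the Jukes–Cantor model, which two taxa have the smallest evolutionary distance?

seq1–seq2: 4/22 differ, p = 0.182, d = 0.208.
seq1–seq3: 8/22 differ, p = 0.364, d = 0.497.
seq2–seq3: 9/22 differ, p = 0.409, d = 0.591.
The smallest distance is between seq1 and seq2.

seq1 and seq2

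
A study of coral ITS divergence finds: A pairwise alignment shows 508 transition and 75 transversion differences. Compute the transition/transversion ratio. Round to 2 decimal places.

R = 508/75 = 6.773333… ≈ 6.77 (to 2 d.p.).

6.77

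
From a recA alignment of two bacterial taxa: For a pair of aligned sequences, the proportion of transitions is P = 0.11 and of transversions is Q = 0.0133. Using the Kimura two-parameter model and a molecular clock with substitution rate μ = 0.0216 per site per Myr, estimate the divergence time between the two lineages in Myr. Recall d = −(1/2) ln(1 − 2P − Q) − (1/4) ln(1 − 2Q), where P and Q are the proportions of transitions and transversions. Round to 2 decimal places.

3.23

Under the Kimura two-parameter model, d = −½ ln(1 − 2P − Q) − ¼ ln(1 − 2Q).
1 − 2P − Q = 0.7667, giving −½ ln(0.7667) = 0.132830.
1 − 2Q = 0.9734, giving −¼ ln(0.9734) = 0.006740.
d = 0.132830 + 0.006740 = 0.139570.
Under a molecular clock d = 2μt, so t = d/(2μ) = 0.139570 / (2 × 0.0216) = 3.23 Myr.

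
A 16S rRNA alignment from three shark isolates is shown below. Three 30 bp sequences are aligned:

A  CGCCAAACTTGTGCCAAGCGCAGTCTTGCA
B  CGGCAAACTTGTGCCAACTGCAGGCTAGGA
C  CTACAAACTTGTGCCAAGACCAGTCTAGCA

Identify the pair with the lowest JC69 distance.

A–B: 6/30 differ, p = 0.200, d = 0.233.
A–C: 5/30 differ, p = 0.167, d = 0.188.
B–C: 7/30 differ, p = 0.233, d = 0.280.
The smallest distance is between A and C.

A and C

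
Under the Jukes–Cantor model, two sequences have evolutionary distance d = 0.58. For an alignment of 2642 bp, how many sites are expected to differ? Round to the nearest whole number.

Invert JC69: p = (3/4)(1 − e^(−4d/3)) = 0.75 × (1 − e^(-0.773333)) = 0.75 × (1 − 0.461472) = 0.403896.
Expected differing sites = pL ≈ 0.403896 × 2642 = 1067.093232 ≈ 1067.

1067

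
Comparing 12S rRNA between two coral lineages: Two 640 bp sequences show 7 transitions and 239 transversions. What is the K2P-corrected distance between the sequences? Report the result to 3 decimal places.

P = 7/640 ≈ 0.010938 and Q = 239/640 ≈ 0.373438.
Under the Kimura two-parameter model, d = −½ ln(1 − 2P − Q) − ¼ ln(1 − 2Q).
1 − 2P − Q = 0.604686, giving −½ ln(0.604686) = 0.251523.
1 − 2Q = 0.253124, giving −¼ ln(0.253124) = 0.343469.
d = 0.251523 + 0.343469 = 0.594992.

0.595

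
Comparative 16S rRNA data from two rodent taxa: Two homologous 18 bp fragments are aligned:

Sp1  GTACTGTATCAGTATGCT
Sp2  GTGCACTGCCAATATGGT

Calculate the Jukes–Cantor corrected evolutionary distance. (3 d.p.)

0.548

The sequences differ at 7 of 18 sites (3, 5, 6, 8, 9, 12, 17), so p = 7/18 ≈ 0.388889.
d = −(3/4) ln(1 − 4p/3) = −0.75 ln(1 − 0.518519) = −0.75 ln(0.481481)
  = −0.75 × (-0.730889) = 0.548167 substitutions/site.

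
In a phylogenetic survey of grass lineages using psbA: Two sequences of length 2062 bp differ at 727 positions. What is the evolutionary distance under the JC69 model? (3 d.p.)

p = 727/2062 ≈ 0.35257.
d = −(3/4) ln(1 − 4p/3) = −0.75 ln(1 − 0.470093) = −0.75 ln(0.529907)
  = −0.75 × (-0.635054) = 0.476291 substitutions/site.

0.476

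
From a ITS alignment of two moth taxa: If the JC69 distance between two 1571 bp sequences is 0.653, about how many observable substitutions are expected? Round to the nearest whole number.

685

Invert JC69: p = (3/4)(1 − e^(−4d/3)) = 0.75 × (1 − e^(-0.870667)) = 0.75 × (1 − 0.418672) = 0.435996.
Expected differing sites = pL ≈ 0.435996 × 1571 = 684.949716 ≈ 685.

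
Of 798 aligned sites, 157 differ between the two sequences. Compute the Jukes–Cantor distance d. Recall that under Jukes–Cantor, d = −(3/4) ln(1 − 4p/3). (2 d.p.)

0.23

p = 157/798 ≈ 0.196742.
d = −(3/4) ln(1 − 4p/3) = −0.75 ln(1 − 0.262323) = −0.75 ln(0.737677)
  = −0.75 × (-0.304249) = 0.228187 substitutions/site.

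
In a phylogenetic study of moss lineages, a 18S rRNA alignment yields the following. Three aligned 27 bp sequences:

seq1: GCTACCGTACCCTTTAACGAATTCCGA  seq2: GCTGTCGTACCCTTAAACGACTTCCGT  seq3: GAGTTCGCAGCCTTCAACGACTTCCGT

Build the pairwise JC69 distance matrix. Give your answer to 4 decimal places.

d(seq1,seq2) = 0.2127, d(seq1,seq3) = 0.4408, d(seq2,seq3) = 0.2635

seq1–seq2: 5/27 sites differ → p ≈ 0.185185, d = −0.75 ln(1 − 0.246913) = 0.212681 ≈ 0.2127.
seq1–seq3: 9/27 sites differ → p ≈ 0.333333, d = −0.75 ln(1 − 0.444444) = 0.440839 ≈ 0.4408.
seq2–seq3: 6/27 sites differ → p ≈ 0.222222, d = −0.75 ln(1 − 0.296296) = 0.263548 ≈ 0.2635.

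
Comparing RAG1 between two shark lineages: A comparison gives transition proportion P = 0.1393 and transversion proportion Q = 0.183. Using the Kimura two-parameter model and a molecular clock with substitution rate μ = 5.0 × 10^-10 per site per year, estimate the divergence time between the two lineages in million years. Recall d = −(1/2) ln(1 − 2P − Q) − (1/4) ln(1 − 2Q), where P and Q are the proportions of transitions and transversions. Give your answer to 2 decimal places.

423.50

Under the Kimura two-parameter model, d = −½ ln(1 − 2P − Q) − ¼ ln(1 − 2Q).
1 − 2P − Q = 0.5384, giving −½ ln(0.5384) = 0.309577.
1 − 2Q = 0.634, giving −¼ ln(0.634) = 0.113927.
d = 0.309577 + 0.113927 = 0.423504.
Under a molecular clock d = 2μt, so t = d/(2μ) = 0.423504 / (2 × 5.0 × 10^-10) = 423.50 million years.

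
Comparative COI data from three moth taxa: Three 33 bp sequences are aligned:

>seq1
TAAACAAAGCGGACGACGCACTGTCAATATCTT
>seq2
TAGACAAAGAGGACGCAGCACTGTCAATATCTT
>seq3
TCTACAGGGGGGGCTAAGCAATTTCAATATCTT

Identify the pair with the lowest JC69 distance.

seq1 and seq2

seq1–seq2: 4/33 differ, p = 0.121, d = 0.132.
seq1–seq3: 10/33 differ, p = 0.303, d = 0.388.
seq2–seq3: 10/33 differ, p = 0.303, d = 0.388.
The smallest distance is between seq1 and seq2.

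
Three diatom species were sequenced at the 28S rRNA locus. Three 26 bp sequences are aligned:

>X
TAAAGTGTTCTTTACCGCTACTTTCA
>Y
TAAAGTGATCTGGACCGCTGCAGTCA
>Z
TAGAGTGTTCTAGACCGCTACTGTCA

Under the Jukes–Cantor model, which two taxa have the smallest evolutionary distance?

X–Y: 6/26 differ, p = 0.231, d = 0.276.
X–Z: 4/26 differ, p = 0.154, d = 0.172.
Y–Z: 5/26 differ, p = 0.192, d = 0.222.
The smallest distance is between X and Z.

X and Z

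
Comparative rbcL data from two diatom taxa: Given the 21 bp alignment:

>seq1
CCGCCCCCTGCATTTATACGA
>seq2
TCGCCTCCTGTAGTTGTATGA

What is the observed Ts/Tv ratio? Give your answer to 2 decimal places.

Transitions are A↔G and C↔T; transversions are all other mismatches.
Transitions: 5. Transversions: 1.
R = 5/1 = 5.00.

5.00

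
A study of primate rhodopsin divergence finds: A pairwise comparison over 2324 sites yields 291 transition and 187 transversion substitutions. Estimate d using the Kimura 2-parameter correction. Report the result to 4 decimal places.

P = 291/2324 ≈ 0.125215 and Q = 187/2324 ≈ 0.080465.
Under the Kimura two-parameter model, d = −½ ln(1 − 2P − Q) − ¼ ln(1 − 2Q).
1 − 2P − Q = 0.669105, giving −½ ln(0.669105) = 0.200907.
1 − 2Q = 0.83907, giving −¼ ln(0.83907) = 0.043865.
d = 0.200907 + 0.043865 = 0.244772.

0.2448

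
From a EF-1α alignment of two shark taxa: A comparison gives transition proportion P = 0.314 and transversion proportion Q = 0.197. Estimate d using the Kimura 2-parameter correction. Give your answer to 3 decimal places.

0.997

Under the Kimura two-parameter model, d = −½ ln(1 − 2P − Q) − ¼ ln(1 − 2Q).
1 − 2P − Q = 0.175, giving −½ ln(0.175) = 0.871485.
1 − 2Q = 0.606, giving −¼ ln(0.606) = 0.125219.
d = 0.871485 + 0.125219 = 0.996704.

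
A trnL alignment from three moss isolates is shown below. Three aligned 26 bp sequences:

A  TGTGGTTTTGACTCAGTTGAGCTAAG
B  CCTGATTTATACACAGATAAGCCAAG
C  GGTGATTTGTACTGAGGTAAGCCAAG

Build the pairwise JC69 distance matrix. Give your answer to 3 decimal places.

A–B: 9/26 sites differ → p ≈ 0.346154, d = −0.75 ln(1 − 0.461539) = 0.464280 ≈ 0.464.
A–C: 8/26 sites differ → p ≈ 0.307692, d = −0.75 ln(1 − 0.410256) = 0.396050 ≈ 0.396.
B–C: 6/26 sites differ → p ≈ 0.230769, d = −0.75 ln(1 − 0.307692) = 0.275793 ≈ 0.276.

d(A,B) = 0.464, d(A,C) = 0.396, d(B,C) = 0.276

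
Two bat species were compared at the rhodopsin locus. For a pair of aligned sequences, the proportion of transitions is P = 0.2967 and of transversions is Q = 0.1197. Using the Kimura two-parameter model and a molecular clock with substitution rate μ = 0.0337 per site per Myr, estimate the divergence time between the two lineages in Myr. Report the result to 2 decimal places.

Under the Kimura two-parameter model, d = −½ ln(1 − 2P − Q) − ¼ ln(1 − 2Q).
1 − 2P − Q = 0.2869, giving −½ ln(0.2869) = 0.624311.
1 − 2Q = 0.7606, giving −¼ ln(0.7606) = 0.068412.
d = 0.624311 + 0.068412 = 0.692723.
Under a molecular clock d = 2μt, so t = d/(2μ) = 0.692723 / (2 × 0.0337) = 10.28 Myr.

10.28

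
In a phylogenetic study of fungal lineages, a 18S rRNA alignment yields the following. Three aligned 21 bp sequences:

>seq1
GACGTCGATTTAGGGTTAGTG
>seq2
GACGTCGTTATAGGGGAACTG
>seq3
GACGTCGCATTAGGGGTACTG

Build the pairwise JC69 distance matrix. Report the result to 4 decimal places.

d(seq1,seq2) = 0.2865, d(seq1,seq3) = 0.2197, d(seq2,seq3) = 0.2197

seq1–seq2: 5/21 sites differ → p ≈ 0.238095, d = −0.75 ln(1 − 0.31746) = 0.286451 ≈ 0.2865.
seq1–seq3: 4/21 sites differ → p ≈ 0.190476, d = −0.75 ln(1 − 0.253968) = 0.219740 ≈ 0.2197.
seq2–seq3: 4/21 sites differ → p ≈ 0.190476, d = −0.75 ln(1 − 0.253968) = 0.219740 ≈ 0.2197.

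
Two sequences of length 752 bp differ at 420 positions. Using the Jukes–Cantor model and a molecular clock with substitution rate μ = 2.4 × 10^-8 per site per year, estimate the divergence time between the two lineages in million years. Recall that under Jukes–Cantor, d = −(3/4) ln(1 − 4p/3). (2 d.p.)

p = 420/752 ≈ 0.558511.
d = −(3/4) ln(1 − 4p/3) = −0.75 ln(1 − 0.744681) = −0.75 ln(0.255319)
  = −0.75 × (-1.365242) = 1.023932 substitutions/site.
Under a molecular clock d = 2μt, so t = d/(2μ) = 1.023932 / (2 × 2.4 × 10^-8) = 21.33 million years.

21.33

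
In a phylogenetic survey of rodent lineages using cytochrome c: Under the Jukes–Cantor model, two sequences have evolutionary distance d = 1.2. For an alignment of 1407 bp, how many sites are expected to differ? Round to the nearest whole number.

842

Invert JC69: p = (3/4)(1 − e^(−4d/3)) = 0.75 × (1 − e^(-1.6)) = 0.75 × (1 − 0.201897) = 0.598577.
Expected differing sites = pL ≈ 0.598577 × 1407 = 842.197839 ≈ 842.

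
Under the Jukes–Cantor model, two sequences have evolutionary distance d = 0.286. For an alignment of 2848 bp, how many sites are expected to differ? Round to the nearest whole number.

677

Invert JC69: p = (3/4)(1 − e^(−4d/3)) = 0.75 × (1 − e^(-0.381333)) = 0.75 × (1 − 0.682950) = 0.237788.
Expected differing sites = pL ≈ 0.237788 × 2848 = 677.220224 ≈ 677.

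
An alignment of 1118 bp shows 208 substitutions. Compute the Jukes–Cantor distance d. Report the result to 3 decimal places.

p = 208/1118 ≈ 0.186047.
d = −(3/4) ln(1 − 4p/3) = −0.75 ln(1 − 0.248063) = −0.75 ln(0.751937)
  = −0.75 × (-0.285103) = 0.213827 substitutions/site.

0.214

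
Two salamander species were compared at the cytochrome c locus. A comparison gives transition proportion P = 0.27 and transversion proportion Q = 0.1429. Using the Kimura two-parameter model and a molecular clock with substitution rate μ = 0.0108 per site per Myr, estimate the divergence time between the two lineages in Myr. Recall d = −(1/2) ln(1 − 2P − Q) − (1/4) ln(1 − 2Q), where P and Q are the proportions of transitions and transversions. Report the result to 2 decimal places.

30.48

Under the Kimura two-parameter model, d = −½ ln(1 − 2P − Q) − ¼ ln(1 − 2Q).
1 − 2P − Q = 0.3171, giving −½ ln(0.3171) = 0.574269.
1 − 2Q = 0.7142, giving −¼ ln(0.7142) = 0.084148.
d = 0.574269 + 0.084148 = 0.658417.
Under a molecular clock d = 2μt, so t = d/(2μ) = 0.658417 / (2 × 0.0108) = 30.48 Myr.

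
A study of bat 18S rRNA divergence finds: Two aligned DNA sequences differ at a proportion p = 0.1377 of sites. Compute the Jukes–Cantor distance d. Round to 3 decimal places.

d = −(3/4) ln(1 − 4p/3) = −0.75 ln(1 − 0.1836) = −0.75 ln(0.8164)
  = −0.75 × (-0.202851) = 0.152138 substitutions/site.

0.152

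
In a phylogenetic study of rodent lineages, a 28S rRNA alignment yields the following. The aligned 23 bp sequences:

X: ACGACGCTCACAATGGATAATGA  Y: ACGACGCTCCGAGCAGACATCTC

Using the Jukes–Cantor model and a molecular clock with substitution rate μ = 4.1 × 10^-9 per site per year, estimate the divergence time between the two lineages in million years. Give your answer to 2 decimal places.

The sequences differ at 10 of 23 sites (10, 11, 13, 14, 15, 18, 20, 21, 22, 23), so p = 10/23 ≈ 0.434783.
d = −(3/4) ln(1 − 4p/3) = −0.75 ln(1 − 0.579711) = −0.75 ln(0.420289)
  = −0.75 × (-0.866813) = 0.650110 substitutions/site.
Under a molecular clock d = 2μt, so t = d/(2μ) = 0.650110 / (2 × 4.1 × 10^-9) = 79.28 million years.

79.28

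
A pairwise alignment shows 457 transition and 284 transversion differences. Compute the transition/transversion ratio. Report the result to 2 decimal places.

R = 457/284 = 1.609154… ≈ 1.61 (to 2 d.p.).

1.61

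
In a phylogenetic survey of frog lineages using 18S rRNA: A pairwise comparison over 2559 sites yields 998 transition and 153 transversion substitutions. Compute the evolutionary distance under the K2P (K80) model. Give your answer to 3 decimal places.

0.947

P = 998/2559 ≈ 0.389996 and Q = 153/2559 ≈ 0.059789.
Under the Kimura two-parameter model, d = −½ ln(1 − 2P − Q) − ¼ ln(1 − 2Q).
1 − 2P − Q = 0.160219, giving −½ ln(0.160219) = 0.915607.
1 − 2Q = 0.880422, giving −¼ ln(0.880422) = 0.031838.
d = 0.915607 + 0.031838 = 0.947445.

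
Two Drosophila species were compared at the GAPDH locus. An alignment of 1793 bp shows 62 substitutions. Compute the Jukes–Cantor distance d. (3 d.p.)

0.035

p = 62/1793 ≈ 0.034579.
d = −(3/4) ln(1 − 4p/3) = −0.75 ln(1 − 0.046105) = −0.75 ln(0.953895)
  = −0.75 × (-0.047202) = 0.035402 substitutions/site.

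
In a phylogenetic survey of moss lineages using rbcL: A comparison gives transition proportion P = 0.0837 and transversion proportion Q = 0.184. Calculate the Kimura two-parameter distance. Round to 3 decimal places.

0.331

Under the Kimura two-parameter model, d = −½ ln(1 − 2P − Q) − ¼ ln(1 − 2Q).
1 − 2P − Q = 0.6486, giving −½ ln(0.6486) = 0.216470.
1 − 2Q = 0.632, giving −¼ ln(0.632) = 0.114716.
d = 0.216470 + 0.114716 = 0.331186.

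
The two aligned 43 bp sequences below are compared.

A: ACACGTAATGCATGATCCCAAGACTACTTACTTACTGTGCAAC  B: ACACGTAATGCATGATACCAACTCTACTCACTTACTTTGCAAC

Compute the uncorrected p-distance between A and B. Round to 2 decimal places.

0.12

The sequences differ at 5 of 43 positions (sites 17, 22, 23, 29, 37).
p = 5/43 = 0.116279… ≈ 0.12 (to 2 d.p.).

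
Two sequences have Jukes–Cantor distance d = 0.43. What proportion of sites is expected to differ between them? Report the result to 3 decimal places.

0.327

p = (3/4)(1 − e^(−4d/3)) = 0.75 × (1 − e^(-0.573333)) = 0.75 × (1 − 0.563644) = 0.327267.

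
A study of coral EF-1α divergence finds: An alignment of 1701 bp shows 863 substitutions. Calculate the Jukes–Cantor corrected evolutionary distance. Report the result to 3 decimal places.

p = 863/1701 ≈ 0.507349.
d = −(3/4) ln(1 − 4p/3) = −0.75 ln(1 − 0.676465) = −0.75 ln(0.323535)
  = −0.75 × (-1.128448) = 0.846336 substitutions/site.

0.846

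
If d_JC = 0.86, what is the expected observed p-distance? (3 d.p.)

0.512

p = (3/4)(1 − e^(−4d/3)) = 0.75 × (1 − e^(-1.146667)) = 0.75 × (1 − 0.317694) = 0.511730.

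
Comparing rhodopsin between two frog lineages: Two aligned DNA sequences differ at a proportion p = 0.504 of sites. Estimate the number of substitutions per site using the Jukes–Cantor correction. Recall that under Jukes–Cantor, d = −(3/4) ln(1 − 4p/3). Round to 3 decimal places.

0.836

d = −(3/4) ln(1 − 4p/3) = −0.75 ln(1 − 0.672) = −0.75 ln(0.328)
  = −0.75 × (-1.114742) = 0.836057 substitutions/site.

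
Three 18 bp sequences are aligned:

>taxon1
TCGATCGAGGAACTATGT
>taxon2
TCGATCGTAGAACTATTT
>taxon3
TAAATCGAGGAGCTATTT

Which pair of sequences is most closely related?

taxon1 and taxon2

taxon1–taxon2: 3/18 differ, p = 0.167, d = 0.188.
taxon1–taxon3: 4/18 differ, p = 0.222, d = 0.264.
taxon2–taxon3: 5/18 differ, p = 0.278, d = 0.347.
The smallest distance is between taxon1 and taxon2.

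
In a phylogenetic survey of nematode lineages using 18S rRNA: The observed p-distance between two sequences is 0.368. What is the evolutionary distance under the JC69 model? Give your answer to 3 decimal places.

0.506

d = −(3/4) ln(1 − 4p/3) = −0.75 ln(1 − 0.490667) = −0.75 ln(0.509333)
  = −0.75 × (-0.674653) = 0.505990 substitutions/site.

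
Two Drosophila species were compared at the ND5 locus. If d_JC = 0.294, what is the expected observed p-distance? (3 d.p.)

p = (3/4)(1 − e^(−4d/3)) = 0.75 × (1 − e^(-0.392)) = 0.75 × (1 − 0.675704) = 0.243222.

0.243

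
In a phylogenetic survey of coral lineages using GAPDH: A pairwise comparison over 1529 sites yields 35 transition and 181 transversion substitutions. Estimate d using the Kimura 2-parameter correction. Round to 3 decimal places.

0.157

P = 35/1529 ≈ 0.022891 and Q = 181/1529 ≈ 0.118378.
Under the Kimura two-parameter model, d = −½ ln(1 − 2P − Q) − ¼ ln(1 − 2Q).
1 − 2P − Q = 0.83584, giving −½ ln(0.83584) = 0.089659.
1 − 2Q = 0.763244, giving −¼ ln(0.763244) = 0.067544.
d = 0.089659 + 0.067544 = 0.157203.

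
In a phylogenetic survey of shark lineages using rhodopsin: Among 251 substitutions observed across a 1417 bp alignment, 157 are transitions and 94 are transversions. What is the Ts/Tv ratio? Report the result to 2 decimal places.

R = 157/94 = 1.670212… ≈ 1.67 (to 2 d.p.).

1.67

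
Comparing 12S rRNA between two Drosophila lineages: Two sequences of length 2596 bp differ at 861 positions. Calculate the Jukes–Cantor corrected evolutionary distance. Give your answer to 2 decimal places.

0.44

p = 861/2596 ≈ 0.331664.
d = −(3/4) ln(1 − 4p/3) = −0.75 ln(1 − 0.442219) = −0.75 ln(0.557781)
  = −0.75 × (-0.583789) = 0.437842 substitutions/site.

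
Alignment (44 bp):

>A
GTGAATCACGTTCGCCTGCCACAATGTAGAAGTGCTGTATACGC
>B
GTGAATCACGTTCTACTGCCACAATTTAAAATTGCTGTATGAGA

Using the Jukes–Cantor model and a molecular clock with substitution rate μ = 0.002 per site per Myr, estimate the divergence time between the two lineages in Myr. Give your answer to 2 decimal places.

The sequences differ at 8 of 44 sites (14, 15, 26, 29, 32, 41, 42, 44), so p = 8/44 ≈ 0.181818.
d = −(3/4) ln(1 − 4p/3) = −0.75 ln(1 − 0.242424) = −0.75 ln(0.757576)
  = −0.75 × (-0.277631) = 0.208223 substitutions/site.
Under a molecular clock d = 2μt, so t = d/(2μ) = 0.208223 / (2 × 0.002) = 52.06 Myr.

52.06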